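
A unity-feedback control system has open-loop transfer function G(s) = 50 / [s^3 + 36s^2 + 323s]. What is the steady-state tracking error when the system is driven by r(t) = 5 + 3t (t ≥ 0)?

19.38

Factoring s from the denominator leaves a polynomial with constant term 323, so the system is type 1. Treating each term separately:
  • 5: tracked with zero error.
  • 3t: e_ss = 3/K_v with K_v=50/323 → 19.38.
Total e_ss = 19.38.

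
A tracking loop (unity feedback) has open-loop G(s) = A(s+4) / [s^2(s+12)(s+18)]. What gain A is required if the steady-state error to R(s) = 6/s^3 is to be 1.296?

Two free integrators in G(s): this is a type 2 system.
K_a = lim_{s→0} s^2·G(s) = A·4 / (12·18) = (1/54)·A.
e_ss = 6/K_a = 1.296 ⇒ K_a = 125/27 ⇒ A = (125/27)/(1/54) = 250.

250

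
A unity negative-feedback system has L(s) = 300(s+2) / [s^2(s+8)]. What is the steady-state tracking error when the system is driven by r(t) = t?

0

Two free integrators in L(s): this is a type 2 system.
K_v = ∞ for a type-2 system; e_ss to a ramp is zero.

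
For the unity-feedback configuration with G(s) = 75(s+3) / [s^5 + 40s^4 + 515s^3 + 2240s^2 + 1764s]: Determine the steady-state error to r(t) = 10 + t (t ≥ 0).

7.84

Factoring s from the denominator leaves a polynomial with constant term 1764, so the system is type 1. Treating each term separately:
  • 10: tracked with zero error.
  • t: e_ss = 1/K_v with K_v=25/196 → 7.84.
Total e_ss = 7.84.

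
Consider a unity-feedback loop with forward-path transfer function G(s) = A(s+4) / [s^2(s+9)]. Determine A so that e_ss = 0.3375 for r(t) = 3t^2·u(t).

40

G(s) has two factors of s in the denominator, so the system is type 2.
K_a = lim_{s→0} s^2·G(s) = A·4 / (9) = (4/9)·A.
e_ss = 6/K_a = 0.3375 ⇒ K_a = 160/9 ⇒ A = (160/9)/(4/9) = 40.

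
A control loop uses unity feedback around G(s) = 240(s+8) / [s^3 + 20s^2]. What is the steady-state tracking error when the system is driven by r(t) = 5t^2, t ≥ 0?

The denominator has no term below 20s^2 — 2 poles at s=0, type 2.
K_a = lim_{s→0} s^2·G(s) = 240·8 / 20 = 96.
r(t) = 5t^2 gives R(s) = 10/s^3.
e_ss = 10/K_a = 10/96 = 5/48.

5/48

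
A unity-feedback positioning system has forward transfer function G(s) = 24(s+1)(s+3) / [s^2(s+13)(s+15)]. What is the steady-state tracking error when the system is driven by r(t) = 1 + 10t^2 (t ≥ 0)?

Two free integrators in G(s): this is a type 2 system. Treating each term separately:
  • 1: tracked with zero error.
  • 10t^2: e_ss = 20/K_a with K_a=24/65 → 325/6.
Total e_ss = 325/6.

325/6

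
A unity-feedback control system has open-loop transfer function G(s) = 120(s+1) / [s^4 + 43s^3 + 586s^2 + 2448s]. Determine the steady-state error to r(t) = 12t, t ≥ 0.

Factoring s from the denominator leaves a polynomial with constant term 2448, so the system is type 1.
K_v = lim_{s→0} s·G(s) = 120·1 / 2448 = 5/102.
e_ss = 12/K_v = 12/(5/102) = 244.8.

244.8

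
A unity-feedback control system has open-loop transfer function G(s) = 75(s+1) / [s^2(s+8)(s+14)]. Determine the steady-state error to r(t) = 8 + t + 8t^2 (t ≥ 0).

1792/75

Two free integrators in G(s): this is a type 2 system. Treating each term separately:
  • 8: tracked with zero error.
  • t: tracked with zero error.
  • 8t^2: e_ss = 16/K_a with K_a=75/112 → 1792/75.
Total e_ss = 1792/75.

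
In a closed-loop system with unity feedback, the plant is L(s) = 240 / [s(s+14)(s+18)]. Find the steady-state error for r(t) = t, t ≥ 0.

The open loop has one pole at the origin → type 1 system.
K_v = lim_{s→0} s·L(s) = 240 / (14·18) = 20/21.
e_ss = 1/K_v = 1/(20/21) = 1.05.

1.05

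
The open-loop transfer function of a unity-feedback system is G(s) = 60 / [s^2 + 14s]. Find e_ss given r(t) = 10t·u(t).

Factoring s from the denominator leaves a polynomial with constant term 14, so the system is type 1.
K_v = lim_{s→0} s·G(s) = 60 / 14 = 30/7.
e_ss = 10/K_v = 10/(30/7) = 7/3.

7/3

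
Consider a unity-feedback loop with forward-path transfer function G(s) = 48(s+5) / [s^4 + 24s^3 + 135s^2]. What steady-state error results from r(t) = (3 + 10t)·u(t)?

Lowest-order denominator term is 135s^2, so the open loop has 2 poles at the origin → type 2 system. Treating each term separately:
  • 3: tracked with zero error.
  • 10t: tracked with zero error.
Total e_ss = 0.

0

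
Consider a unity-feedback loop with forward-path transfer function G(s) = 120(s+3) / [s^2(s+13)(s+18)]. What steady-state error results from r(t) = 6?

System type = 2 (two poles at s=0).
K_p = ∞ for a type-2 system; e_ss to a step is zero.

0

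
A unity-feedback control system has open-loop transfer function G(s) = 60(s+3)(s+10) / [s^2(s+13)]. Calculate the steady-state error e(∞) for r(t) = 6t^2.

13/150

Two free integrators in G(s): this is a type 2 system.
K_a = lim_{s→0} s^2·G(s) = 60·3·10 / (13) = 1800/13.
r(t) = 6t^2 gives R(s) = 12/s^3.
e_ss = 12/K_a = 12/(1800/13) = 13/150.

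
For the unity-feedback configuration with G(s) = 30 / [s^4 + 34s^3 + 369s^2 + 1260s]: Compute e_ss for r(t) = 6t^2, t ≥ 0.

infinity

Lowest-order denominator term is 1260s, so the open loop has 1 pole at the origin → type 1 system.
K_a = lim_{s→0} s^2·G(s) = 0; the steady-state error to this parabolic input grows without bound.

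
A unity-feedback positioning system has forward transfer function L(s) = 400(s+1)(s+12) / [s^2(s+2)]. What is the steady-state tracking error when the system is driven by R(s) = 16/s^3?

1/150

System type = 2 (two poles at s=0).
K_a = lim_{s→0} s^2·L(s) = 400·1·12 / (2) = 2400.
r(t) = 8t^2 gives R(s) = 16/s^3.
e_ss = 16/K_a = 16/2400 = 1/150.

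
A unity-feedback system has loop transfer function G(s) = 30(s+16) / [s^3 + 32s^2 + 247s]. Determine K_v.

480/247

Factoring s from the denominator leaves a polynomial with constant term 247, so the system is type 1.
K_v = lim_{s→0} s·G(s) = 30·16 / 247 = 480/247.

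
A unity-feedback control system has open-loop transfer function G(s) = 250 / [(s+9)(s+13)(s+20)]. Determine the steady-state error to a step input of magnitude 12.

2808/259

G(s) has no factors of s in the denominator, so the system is type 0.
K_p = lim_{s→0} G(s) = 250 / (9·13·20) = 25/234.
e_ss = 12/(1 + K_p) = 12/(259/234) = 2808/259.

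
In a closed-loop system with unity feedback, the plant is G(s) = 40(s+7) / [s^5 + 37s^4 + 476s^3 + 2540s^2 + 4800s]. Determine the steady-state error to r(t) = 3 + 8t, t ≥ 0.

The denominator has no term below 4800s — 1 pole at s=0, type 1. By superposition:
  • 3: tracked with zero error.
  • 8t: e_ss = 8/K_v with K_v=7/120 → 960/7.
Total e_ss = 960/7.

960/7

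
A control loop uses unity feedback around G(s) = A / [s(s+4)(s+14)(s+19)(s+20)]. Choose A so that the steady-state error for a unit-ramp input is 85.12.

System type = 1 (one pole at s=0).
K_v = lim_{s→0} s·G(s) = A / (4·14·19·20) = (1/21280)·A.
e_ss = 1/K_v = 85.12 ⇒ K_v = 25/2128 ⇒ A = (25/2128)/(1/21280) = 250.

250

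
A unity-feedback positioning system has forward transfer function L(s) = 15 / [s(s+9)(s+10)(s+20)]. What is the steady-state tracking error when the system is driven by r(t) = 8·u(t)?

The open loop has one pole at the origin → type 1 system.
A type-1 system has K_p = ∞, so it tracks a step input with zero steady-state error.

0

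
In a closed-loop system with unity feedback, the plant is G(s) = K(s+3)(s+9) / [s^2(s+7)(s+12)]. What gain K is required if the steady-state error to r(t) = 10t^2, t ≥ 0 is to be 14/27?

System type = 2 (two poles at s=0).
K_a = lim_{s→0} s^2·G(s) = K·3·9 / (7·12) = (9/28)·K.
e_ss = 20/K_a = 14/27 ⇒ K_a = 270/7 ⇒ K = (270/7)/(9/28) = 120.

120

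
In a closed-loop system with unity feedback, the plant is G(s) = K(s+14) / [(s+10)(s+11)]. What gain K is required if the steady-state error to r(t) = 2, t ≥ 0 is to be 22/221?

150

G(s) has no factors of s in the denominator, so the system is type 0.
K_p = lim_{s→0} G(s) = K·14 / (10·11) = (7/55)·K.
e_ss = 2/(1 + K_p) = 22/221 ⇒ 1 + (7/55)·K = 221/11 ⇒ K = 150.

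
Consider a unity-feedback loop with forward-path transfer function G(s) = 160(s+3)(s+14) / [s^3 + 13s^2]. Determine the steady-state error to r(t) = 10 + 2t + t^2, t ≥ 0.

13/3360

The denominator has no term below 13s^2 — 2 poles at s=0, type 2. Treating each term separately:
  • 10: tracked with zero error.
  • 2t: tracked with zero error.
  • t^2: e_ss = 2/K_a with K_a=6720/13 → 13/3360.
Total e_ss = 13/3360.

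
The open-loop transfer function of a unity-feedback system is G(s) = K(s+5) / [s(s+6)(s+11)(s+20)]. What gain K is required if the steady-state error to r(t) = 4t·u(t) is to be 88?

12

One free integrator in G(s): this is a type 1 system.
K_v = lim_{s→0} s·G(s) = K·5 / (6·11·20) = (1/264)·K.
e_ss = 4/K_v = 88 ⇒ K_v = 1/22 ⇒ K = (1/22)/(1/264) = 12.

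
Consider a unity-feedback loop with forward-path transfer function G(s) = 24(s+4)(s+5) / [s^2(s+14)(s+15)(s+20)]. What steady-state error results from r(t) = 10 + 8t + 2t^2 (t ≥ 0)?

35

The open loop has two poles at the origin → type 2 system. By superposition:
  • 10: tracked with zero error.
  • 8t: tracked with zero error.
  • 2t^2: e_ss = 4/K_a with K_a=4/35 → 35.
Total e_ss = 35.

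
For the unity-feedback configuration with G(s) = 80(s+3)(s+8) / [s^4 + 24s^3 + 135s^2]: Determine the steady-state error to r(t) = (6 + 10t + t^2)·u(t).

The denominator has no term below 135s^2 — 2 poles at s=0, type 2. By superposition:
  • 6: tracked with zero error.
  • 10t: tracked with zero error.
  • t^2: e_ss = 2/K_a with K_a=128/9 → 9/64.
Total e_ss = 9/64.

9/64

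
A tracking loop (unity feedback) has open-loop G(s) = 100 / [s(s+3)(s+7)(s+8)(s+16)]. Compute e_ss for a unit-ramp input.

26.88

G(s) has one factor of s in the denominator, so the system is type 1.
K_v = lim_{s→0} s·G(s) = 100 / (3·7·8·16) = 25/672.
e_ss = 1/K_v = 1/(25/672) = 26.88.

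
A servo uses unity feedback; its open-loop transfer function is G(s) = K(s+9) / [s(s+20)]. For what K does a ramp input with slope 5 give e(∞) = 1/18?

The open loop has one pole at the origin → type 1 system.
K_v = lim_{s→0} s·G(s) = K·9 / (20) = 0.45·K.
e_ss = 5/K_v = 1/18 ⇒ K_v = 90 ⇒ K = 90/0.45 = 200.

200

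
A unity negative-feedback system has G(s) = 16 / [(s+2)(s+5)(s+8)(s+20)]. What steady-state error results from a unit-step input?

100/101

System type = 0 (no poles at s=0).
K_p = lim_{s→0} G(s) = 16 / (2·5·8·20) = 0.01.
e_ss = 1/(1 + K_p) = 1/1.01 = 100/101.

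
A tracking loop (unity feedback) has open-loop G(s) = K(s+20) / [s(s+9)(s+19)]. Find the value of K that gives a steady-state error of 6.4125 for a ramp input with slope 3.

4

G(s) has one factor of s in the denominator, so the system is type 1.
K_v = lim_{s→0} s·G(s) = K·20 / (9·19) = (20/171)·K.
e_ss = 3/K_v = 6.4125 ⇒ K_v = 80/171 ⇒ K = (80/171)/(20/171) = 4.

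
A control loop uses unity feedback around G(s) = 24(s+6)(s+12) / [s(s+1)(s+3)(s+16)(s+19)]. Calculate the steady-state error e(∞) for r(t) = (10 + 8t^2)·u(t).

System type = 1 (one pole at s=0). Taking each input component in turn:
  • 10: tracked with zero error.
  • 8t^2: a type-1 system cannot track it, e_ss → ∞.
The unbounded component dominates.

infinity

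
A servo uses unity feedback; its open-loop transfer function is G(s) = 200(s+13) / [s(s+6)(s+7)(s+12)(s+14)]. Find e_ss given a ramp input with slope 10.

The open loop has one pole at the origin → type 1 system.
K_v = lim_{s→0} s·G(s) = 200·13 / (6·7·12·14) = 325/882.
e_ss = 10/K_v = 10/(325/882) = 1764/65.

1764/65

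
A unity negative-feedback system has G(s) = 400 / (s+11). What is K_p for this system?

400/11

The open loop has no poles at the origin → type 0 system.
K_p = lim_{s→0} G(s) = 400 / (11) = 400/11.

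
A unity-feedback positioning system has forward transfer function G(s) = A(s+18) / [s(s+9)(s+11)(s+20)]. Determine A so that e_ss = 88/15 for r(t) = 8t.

150

System type = 1 (one pole at s=0).
K_v = lim_{s→0} s·G(s) = A·18 / (9·11·20) = (1/110)·A.
e_ss = 8/K_v = 88/15 ⇒ K_v = 15/11 ⇒ A = (15/11)/(1/110) = 150.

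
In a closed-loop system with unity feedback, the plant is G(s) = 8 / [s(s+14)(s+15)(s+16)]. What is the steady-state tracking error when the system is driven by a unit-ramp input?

420

G(s) has one factor of s in the denominator, so the system is type 1.
K_v = lim_{s→0} s·G(s) = 8 / (14·15·16) = 1/420.
e_ss = 1/K_v = 1/(1/420) = 420.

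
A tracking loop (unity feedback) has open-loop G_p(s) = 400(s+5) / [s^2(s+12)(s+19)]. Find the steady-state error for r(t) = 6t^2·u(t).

The open loop has two poles at the origin → type 2 system.
K_a = lim_{s→0} s^2·G_p(s) = 400·5 / (12·19) = 500/57.
r(t) = 6t^2 gives R(s) = 12/s^3.
e_ss = 12/K_a = 12/(500/57) = 1.368.

1.368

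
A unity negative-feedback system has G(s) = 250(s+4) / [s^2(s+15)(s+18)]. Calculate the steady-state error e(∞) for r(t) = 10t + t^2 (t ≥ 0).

0.54

System type = 2 (two poles at s=0). Treating each term separately:
  • 10t: tracked with zero error.
  • t^2: e_ss = 2/K_a with K_a=100/27 → 0.54.
Total e_ss = 0.54.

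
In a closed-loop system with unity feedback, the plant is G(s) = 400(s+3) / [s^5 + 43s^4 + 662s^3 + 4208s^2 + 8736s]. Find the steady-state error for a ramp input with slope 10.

The denominator has no term below 8736s — 1 pole at s=0, type 1.
K_v = lim_{s→0} s·G(s) = 400·3 / 8736 = 25/182.
e_ss = 10/K_v = 10/(25/182) = 72.8.

72.8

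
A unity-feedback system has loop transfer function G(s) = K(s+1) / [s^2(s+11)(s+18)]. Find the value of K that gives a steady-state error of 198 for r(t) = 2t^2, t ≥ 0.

4

System type = 2 (two poles at s=0).
K_a = lim_{s→0} s^2·G(s) = K·1 / (11·18) = (1/198)·K.
e_ss = 4/K_a = 198 ⇒ K_a = 2/99 ⇒ K = (2/99)/(1/198) = 4.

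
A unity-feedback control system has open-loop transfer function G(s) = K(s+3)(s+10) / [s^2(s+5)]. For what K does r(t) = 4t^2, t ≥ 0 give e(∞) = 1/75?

System type = 2 (two poles at s=0).
K_a = lim_{s→0} s^2·G(s) = K·3·10 / (5) = 6·K.
e_ss = 8/K_a = 1/75 ⇒ K_a = 600 ⇒ K = 600/6 = 100.

100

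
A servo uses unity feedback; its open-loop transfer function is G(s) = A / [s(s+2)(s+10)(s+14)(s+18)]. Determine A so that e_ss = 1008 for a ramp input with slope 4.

System type = 1 (one pole at s=0).
K_v = lim_{s→0} s·G(s) = A / (2·10·14·18) = (1/5040)·A.
e_ss = 4/K_v = 1008 ⇒ K_v = 1/252 ⇒ A = (1/252)/(1/5040) = 20.

20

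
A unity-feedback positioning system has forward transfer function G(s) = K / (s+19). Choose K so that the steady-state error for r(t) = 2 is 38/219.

200

No free integrators in G(s): this is a type 0 system.
K_p = lim_{s→0} G(s) = K / (19) = (1/19)·K.
e_ss = 2/(1 + K_p) = 38/219 ⇒ 1 + (1/19)·K = 219/19 ⇒ K = 200.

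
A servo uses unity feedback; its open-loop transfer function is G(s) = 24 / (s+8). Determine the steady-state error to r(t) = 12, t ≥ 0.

G(s) has no factors of s in the denominator, so the system is type 0.
K_p = lim_{s→0} G(s) = 24 / (8) = 3.
e_ss = 12/(1 + K_p) = 12/4 = 3.

3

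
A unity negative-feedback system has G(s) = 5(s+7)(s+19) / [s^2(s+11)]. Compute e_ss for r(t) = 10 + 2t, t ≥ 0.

0

Two free integrators in G(s): this is a type 2 system. By superposition:
  • 10: tracked with zero error.
  • 2t: tracked with zero error.
Total e_ss = 0.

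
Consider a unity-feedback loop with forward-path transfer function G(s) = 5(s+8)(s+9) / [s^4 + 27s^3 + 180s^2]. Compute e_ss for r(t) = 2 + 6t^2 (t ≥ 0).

6

Factoring s^2 from the denominator leaves a polynomial with constant term 180, so the system is type 2. Treating each term separately:
  • 2: tracked with zero error.
  • 6t^2: e_ss = 12/K_a with K_a=2 → 6.
Total e_ss = 6.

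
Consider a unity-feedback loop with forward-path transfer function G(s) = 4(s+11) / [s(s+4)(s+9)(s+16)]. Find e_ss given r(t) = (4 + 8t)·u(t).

1152/11

G(s) has one factor of s in the denominator, so the system is type 1. By superposition:
  • 4: tracked with zero error.
  • 8t: e_ss = 8/K_v with K_v=11/144 → 1152/11.
Total e_ss = 1152/11.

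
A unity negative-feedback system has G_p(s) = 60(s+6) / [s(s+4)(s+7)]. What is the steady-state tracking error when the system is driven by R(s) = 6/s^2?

G_p(s) has one factor of s in the denominator, so the system is type 1.
K_v = lim_{s→0} s·G_p(s) = 60·6 / (4·7) = 90/7.
e_ss = 6/K_v = 6/(90/7) = 7/15.

7/15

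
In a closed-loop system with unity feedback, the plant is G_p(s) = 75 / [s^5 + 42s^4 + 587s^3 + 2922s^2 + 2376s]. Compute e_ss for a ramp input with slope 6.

190.08

Factoring s from the denominator leaves a polynomial with constant term 2376, so the system is type 1.
K_v = lim_{s→0} s·G_p(s) = 75 / 2376 = 25/792.
e_ss = 6/K_v = 6/(25/792) = 190.08.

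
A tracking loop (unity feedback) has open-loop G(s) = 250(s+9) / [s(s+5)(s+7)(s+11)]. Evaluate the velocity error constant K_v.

G(s) has one factor of s in the denominator, so the system is type 1.
K_v = lim_{s→0} s·G(s) = 250·9 / (5·7·11) = 450/77.

450/77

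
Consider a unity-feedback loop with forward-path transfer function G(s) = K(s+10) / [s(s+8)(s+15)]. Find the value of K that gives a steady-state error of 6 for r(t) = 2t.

4

One free integrator in G(s): this is a type 1 system.
K_v = lim_{s→0} s·G(s) = K·10 / (8·15) = (1/12)·K.
e_ss = 2/K_v = 6 ⇒ K_v = 1/3 ⇒ K = (1/3)/(1/12) = 4.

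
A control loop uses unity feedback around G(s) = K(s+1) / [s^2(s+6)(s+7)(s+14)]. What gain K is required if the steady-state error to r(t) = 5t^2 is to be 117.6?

50

The open loop has two poles at the origin → type 2 system.
K_a = lim_{s→0} s^2·G(s) = K·1 / (6·7·14) = (1/588)·K.
e_ss = 10/K_a = 117.6 ⇒ K_a = 25/294 ⇒ K = (25/294)/(1/588) = 50.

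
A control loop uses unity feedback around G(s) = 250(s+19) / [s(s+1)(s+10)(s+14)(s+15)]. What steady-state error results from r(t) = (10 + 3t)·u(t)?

126/95

System type = 1 (one pole at s=0). Treating each term separately:
  • 10: tracked with zero error.
  • 3t: e_ss = 3/K_v with K_v=95/42 → 126/95.
Total e_ss = 126/95.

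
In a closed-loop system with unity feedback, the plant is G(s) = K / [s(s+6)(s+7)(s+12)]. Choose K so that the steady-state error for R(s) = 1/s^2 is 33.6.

15

One free integrator in G(s): this is a type 1 system.
K_v = lim_{s→0} s·G(s) = K / (6·7·12) = (1/504)·K.
e_ss = 1/K_v = 33.6 ⇒ K_v = 5/168 ⇒ K = (5/168)/(1/504) = 15.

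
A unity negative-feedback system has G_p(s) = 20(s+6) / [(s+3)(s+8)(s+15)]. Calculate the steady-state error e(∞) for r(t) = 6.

4.5

No free integrators in G_p(s): this is a type 0 system.
K_p = lim_{s→0} G_p(s) = 20·6 / (3·8·15) = 1/3.
e_ss = 6/(1 + K_p) = 6/(4/3) = 4.5.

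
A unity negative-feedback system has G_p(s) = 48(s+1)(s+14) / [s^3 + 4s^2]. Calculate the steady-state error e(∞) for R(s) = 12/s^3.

Factoring s^2 from the denominator leaves a polynomial with constant term 4, so the system is type 2.
K_a = lim_{s→0} s^2·G_p(s) = 48·1·14 / 4 = 168.
r(t) = 6t^2 gives R(s) = 12/s^3.
e_ss = 12/K_a = 12/168 = 1/14.

1/14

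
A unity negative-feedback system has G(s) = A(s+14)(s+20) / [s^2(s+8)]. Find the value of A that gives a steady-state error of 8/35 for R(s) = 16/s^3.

2

G(s) has two factors of s in the denominator, so the system is type 2.
K_a = lim_{s→0} s^2·G(s) = A·14·20 / (8) = 35·A.
e_ss = 16/K_a = 8/35 ⇒ K_a = 70 ⇒ A = 70/35 = 2.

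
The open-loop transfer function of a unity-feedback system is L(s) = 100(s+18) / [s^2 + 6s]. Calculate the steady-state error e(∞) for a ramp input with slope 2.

1/150

The denominator has no term below 6s — 1 pole at s=0, type 1.
K_v = lim_{s→0} s·L(s) = 100·18 / 6 = 300.
e_ss = 2/K_v = 2/300 = 1/150.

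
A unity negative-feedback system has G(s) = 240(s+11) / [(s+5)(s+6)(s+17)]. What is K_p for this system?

88/17

No free integrators in G(s): this is a type 0 system.
K_p = lim_{s→0} G(s) = 240·11 / (5·6·17) = 88/17.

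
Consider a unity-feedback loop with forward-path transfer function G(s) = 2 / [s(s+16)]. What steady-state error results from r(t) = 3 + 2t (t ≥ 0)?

One free integrator in G(s): this is a type 1 system. By superposition:
  • 3: tracked with zero error.
  • 2t: e_ss = 2/K_v with K_v=0.125 → 16.
Total e_ss = 16.

16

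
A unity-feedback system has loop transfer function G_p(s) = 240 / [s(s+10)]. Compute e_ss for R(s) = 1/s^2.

System type = 1 (one pole at s=0).
K_v = lim_{s→0} s·G_p(s) = 240 / (10) = 24.
e_ss = 1/K_v = 1/24.

1/24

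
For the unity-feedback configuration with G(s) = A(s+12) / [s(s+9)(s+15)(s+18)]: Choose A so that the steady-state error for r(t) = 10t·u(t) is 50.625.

The open loop has one pole at the origin → type 1 system.
K_v = lim_{s→0} s·G(s) = A·12 / (9·15·18) = (2/405)·A.
e_ss = 10/K_v = 50.625 ⇒ K_v = 16/81 ⇒ A = (16/81)/(2/405) = 40.

40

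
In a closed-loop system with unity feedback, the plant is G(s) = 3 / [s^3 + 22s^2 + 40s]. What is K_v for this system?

Lowest-order denominator term is 40s, so the open loop has 1 pole at the origin → type 1 system.
K_v = lim_{s→0} s·G(s) = 3 / 40 = 0.075.

0.075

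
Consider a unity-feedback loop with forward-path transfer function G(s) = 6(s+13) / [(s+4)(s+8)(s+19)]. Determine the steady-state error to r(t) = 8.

2432/343

G(s) has no factors of s in the denominator, so the system is type 0.
K_p = lim_{s→0} G(s) = 6·13 / (4·8·19) = 39/304.
e_ss = 8/(1 + K_p) = 8/(343/304) = 2432/343.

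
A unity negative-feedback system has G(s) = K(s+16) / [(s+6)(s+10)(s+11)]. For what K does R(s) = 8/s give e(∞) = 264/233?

250

G(s) has no factors of s in the denominator, so the system is type 0.
K_p = lim_{s→0} G(s) = K·16 / (6·10·11) = (4/165)·K.
e_ss = 8/(1 + K_p) = 264/233 ⇒ 1 + (4/165)·K = 233/33 ⇒ K = 250.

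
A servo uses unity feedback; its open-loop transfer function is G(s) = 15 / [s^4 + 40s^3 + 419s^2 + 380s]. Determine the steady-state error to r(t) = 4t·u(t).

304/3

The denominator has no term below 380s — 1 pole at s=0, type 1.
K_v = lim_{s→0} s·G(s) = 15 / 380 = 3/76.
e_ss = 4/K_v = 4/(3/76) = 304/3.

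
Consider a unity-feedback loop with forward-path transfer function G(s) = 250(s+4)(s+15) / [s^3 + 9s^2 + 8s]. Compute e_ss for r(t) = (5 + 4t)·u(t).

Factoring s from the denominator leaves a polynomial with constant term 8, so the system is type 1. By superposition:
  • 5: tracked with zero error.
  • 4t: e_ss = 4/K_v with K_v=1875 → 4/1875.
Total e_ss = 4/1875.

4/1875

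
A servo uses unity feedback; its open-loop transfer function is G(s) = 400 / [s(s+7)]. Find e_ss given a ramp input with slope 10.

0.175

One free integrator in G(s): this is a type 1 system.
K_v = lim_{s→0} s·G(s) = 400 / (7) = 400/7.
e_ss = 10/K_v = 10/(400/7) = 0.175.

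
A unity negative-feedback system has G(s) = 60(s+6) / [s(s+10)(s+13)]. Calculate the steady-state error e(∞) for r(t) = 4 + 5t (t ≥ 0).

65/36

System type = 1 (one pole at s=0). Treating each term separately:
  • 4: tracked with zero error.
  • 5t: e_ss = 5/K_v with K_v=36/13 → 65/36.
Total e_ss = 65/36.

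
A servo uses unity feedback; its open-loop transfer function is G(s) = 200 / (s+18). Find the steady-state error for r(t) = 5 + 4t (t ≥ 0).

The open loop has no poles at the origin → type 0 system. Treating each term separately:
  • 5: e_ss = 5/(1+K_p) with K_p=100/9 → 45/109.
  • 4t: a type-0 system cannot track it, e_ss → ∞.
The unbounded component dominates.

infinity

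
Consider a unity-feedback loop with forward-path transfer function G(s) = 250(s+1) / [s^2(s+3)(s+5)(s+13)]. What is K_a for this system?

G(s) has two factors of s in the denominator, so the system is type 2.
K_a = lim_{s→0} s^2·G(s) = 250·1 / (3·5·13) = 50/39.

50/39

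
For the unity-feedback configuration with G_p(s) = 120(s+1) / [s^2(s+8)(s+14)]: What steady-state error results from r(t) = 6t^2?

G_p(s) has two factors of s in the denominator, so the system is type 2.
K_a = lim_{s→0} s^2·G_p(s) = 120·1 / (8·14) = 15/14.
r(t) = 6t^2 gives R(s) = 12/s^3.
e_ss = 12/K_a = 12/(15/14) = 11.2.

11.2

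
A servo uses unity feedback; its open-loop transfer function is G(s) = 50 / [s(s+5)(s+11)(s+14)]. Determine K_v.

System type = 1 (one pole at s=0).
K_v = lim_{s→0} s·G(s) = 50 / (5·11·14) = 5/77.

5/77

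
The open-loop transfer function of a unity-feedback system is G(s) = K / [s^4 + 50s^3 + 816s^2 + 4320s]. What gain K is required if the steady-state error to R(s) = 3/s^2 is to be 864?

15

Lowest-order denominator term is 4320s, so the open loop has 1 pole at the origin → type 1 system.
K_v = lim_{s→0} s·G(s) = K / 4320 = (1/4320)·K.
e_ss = 3/K_v = 864 ⇒ K_v = 1/288 ⇒ K = (1/288)/(1/4320) = 15.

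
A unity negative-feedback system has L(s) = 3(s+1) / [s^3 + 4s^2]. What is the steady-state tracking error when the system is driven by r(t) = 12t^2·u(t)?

Factoring s^2 from the denominator leaves a polynomial with constant term 4, so the system is type 2.
K_a = lim_{s→0} s^2·L(s) = 3·1 / 4 = 0.75.
r(t) = 12t^2 gives R(s) = 24/s^3.
e_ss = 24/K_a = 24/0.75 = 32.

32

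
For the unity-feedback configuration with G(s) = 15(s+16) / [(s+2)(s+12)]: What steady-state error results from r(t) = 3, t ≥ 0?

G(s) has no factors of s in the denominator, so the system is type 0.
K_p = lim_{s→0} G(s) = 15·16 / (2·12) = 10.
e_ss = 3/(1 + K_p) = 3/11.

3/11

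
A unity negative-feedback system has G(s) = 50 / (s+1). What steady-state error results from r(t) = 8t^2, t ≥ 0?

The open loop has no poles at the origin → type 0 system.
For a type-0 system K_a = 0, so e_ss to a parabolic input is unbounded.

infinity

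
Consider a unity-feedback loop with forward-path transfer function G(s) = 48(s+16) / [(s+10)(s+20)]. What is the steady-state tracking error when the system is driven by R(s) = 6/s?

No free integrators in G(s): this is a type 0 system.
K_p = lim_{s→0} G(s) = 48·16 / (10·20) = 3.84.
e_ss = 6/(1 + K_p) = 6/4.84 = 150/121.

150/121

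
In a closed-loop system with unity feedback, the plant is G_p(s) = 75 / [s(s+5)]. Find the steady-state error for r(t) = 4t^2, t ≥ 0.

infinity

G_p(s) has one factor of s in the denominator, so the system is type 1.
K_a = lim_{s→0} s^2·G_p(s) = 0; the steady-state error to this parabolic input grows without bound.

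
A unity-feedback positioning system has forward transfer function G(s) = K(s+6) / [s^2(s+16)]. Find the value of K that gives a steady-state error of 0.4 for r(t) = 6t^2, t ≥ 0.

Two free integrators in G(s): this is a type 2 system.
K_a = lim_{s→0} s^2·G(s) = K·6 / (16) = 0.375·K.
e_ss = 12/K_a = 0.4 ⇒ K_a = 30 ⇒ K = 30/0.375 = 80.

80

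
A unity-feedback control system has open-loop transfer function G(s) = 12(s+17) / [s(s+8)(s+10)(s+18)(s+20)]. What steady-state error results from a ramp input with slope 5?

12000/17

The open loop has one pole at the origin → type 1 system.
K_v = lim_{s→0} s·G(s) = 12·17 / (8·10·18·20) = 17/2400.
e_ss = 5/K_v = 5/(17/2400) = 12000/17.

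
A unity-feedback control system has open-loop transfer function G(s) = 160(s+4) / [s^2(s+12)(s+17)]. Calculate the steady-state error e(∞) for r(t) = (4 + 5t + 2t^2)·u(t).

1.275

System type = 2 (two poles at s=0). By superposition:
  • 4: tracked with zero error.
  • 5t: tracked with zero error.
  • 2t^2: e_ss = 4/K_a with K_a=160/51 → 1.275.
Total e_ss = 1.275.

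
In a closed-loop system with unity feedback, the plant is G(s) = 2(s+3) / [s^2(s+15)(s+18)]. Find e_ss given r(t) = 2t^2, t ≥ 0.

180

Two free integrators in G(s): this is a type 2 system.
K_a = lim_{s→0} s^2·G(s) = 2·3 / (15·18) = 1/45.
r(t) = 2t^2 gives R(s) = 4/s^3.
e_ss = 4/K_a = 4/(1/45) = 180.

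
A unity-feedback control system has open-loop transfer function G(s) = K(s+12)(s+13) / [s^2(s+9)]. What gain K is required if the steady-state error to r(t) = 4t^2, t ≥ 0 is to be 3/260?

40

G(s) has two factors of s in the denominator, so the system is type 2.
K_a = lim_{s→0} s^2·G(s) = K·12·13 / (9) = (52/3)·K.
e_ss = 8/K_a = 3/260 ⇒ K_a = 2080/3 ⇒ K = (2080/3)/(52/3) = 40.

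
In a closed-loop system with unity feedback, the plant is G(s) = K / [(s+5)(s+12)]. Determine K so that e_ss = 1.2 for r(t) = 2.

40

The open loop has no poles at the origin → type 0 system.
K_p = lim_{s→0} G(s) = K / (5·12) = (1/60)·K.
e_ss = 2/(1 + K_p) = 1.2 ⇒ 1 + (1/60)·K = 5/3 ⇒ K = 40.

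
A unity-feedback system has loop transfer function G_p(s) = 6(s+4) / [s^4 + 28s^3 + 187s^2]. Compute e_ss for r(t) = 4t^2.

187/3

Lowest-order denominator term is 187s^2, so the open loop has 2 poles at the origin → type 2 system.
K_a = lim_{s→0} s^2·G_p(s) = 6·4 / 187 = 24/187.
r(t) = 4t^2 gives R(s) = 8/s^3.
e_ss = 8/K_a = 8/(24/187) = 187/3.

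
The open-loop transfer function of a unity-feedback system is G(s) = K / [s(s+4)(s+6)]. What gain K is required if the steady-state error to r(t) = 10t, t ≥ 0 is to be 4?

G(s) has one factor of s in the denominator, so the system is type 1.
K_v = lim_{s→0} s·G(s) = K / (4·6) = (1/24)·K.
e_ss = 10/K_v = 4 ⇒ K_v = 2.5 ⇒ K = 2.5/(1/24) = 60.

60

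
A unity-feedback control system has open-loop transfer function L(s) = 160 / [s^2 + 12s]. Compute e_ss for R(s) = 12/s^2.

0.9

The denominator has no term below 12s — 1 pole at s=0, type 1.
K_v = lim_{s→0} s·L(s) = 160 / 12 = 40/3.
e_ss = 12/K_v = 12/(40/3) = 0.9.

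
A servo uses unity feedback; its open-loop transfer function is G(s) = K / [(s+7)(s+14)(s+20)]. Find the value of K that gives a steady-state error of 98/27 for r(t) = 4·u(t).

The open loop has no poles at the origin → type 0 system.
K_p = lim_{s→0} G(s) = K / (7·14·20) = (1/1960)·K.
e_ss = 4/(1 + K_p) = 98/27 ⇒ 1 + (1/1960)·K = 54/49 ⇒ K = 200.

200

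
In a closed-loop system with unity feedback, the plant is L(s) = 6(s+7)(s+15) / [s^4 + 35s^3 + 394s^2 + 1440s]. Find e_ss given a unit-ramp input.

Lowest-order denominator term is 1440s, so the open loop has 1 pole at the origin → type 1 system.
K_v = lim_{s→0} s·L(s) = 6·7·15 / 1440 = 0.4375.
e_ss = 1/K_v = 1/0.4375 = 16/7.

16/7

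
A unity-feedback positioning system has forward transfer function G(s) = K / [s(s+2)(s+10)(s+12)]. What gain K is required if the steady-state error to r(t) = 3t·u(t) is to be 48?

15

One free integrator in G(s): this is a type 1 system.
K_v = lim_{s→0} s·G(s) = K / (2·10·12) = (1/240)·K.
e_ss = 3/K_v = 48 ⇒ K_v = 0.0625 ⇒ K = 0.0625/(1/240) = 15.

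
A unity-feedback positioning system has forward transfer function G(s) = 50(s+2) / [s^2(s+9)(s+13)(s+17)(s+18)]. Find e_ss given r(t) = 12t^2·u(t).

Two free integrators in G(s): this is a type 2 system.
K_a = lim_{s→0} s^2·G(s) = 50·2 / (9·13·17·18) = 50/17901.
r(t) = 12t^2 gives R(s) = 24/s^3.
e_ss = 24/K_a = 24/(50/17901) = 8592.48.

8592.48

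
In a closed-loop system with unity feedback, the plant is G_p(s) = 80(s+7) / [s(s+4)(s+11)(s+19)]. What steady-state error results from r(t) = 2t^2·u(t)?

infinity

G_p(s) has one factor of s in the denominator, so the system is type 1.
For a type-1 system K_a = 0, so e_ss to a parabolic input is unbounded.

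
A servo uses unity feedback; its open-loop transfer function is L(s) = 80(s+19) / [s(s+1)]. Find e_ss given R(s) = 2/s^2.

System type = 1 (one pole at s=0).
K_v = lim_{s→0} s·L(s) = 80·19 / (1) = 1520.
e_ss = 2/K_v = 2/1520 = 1/760.

1/760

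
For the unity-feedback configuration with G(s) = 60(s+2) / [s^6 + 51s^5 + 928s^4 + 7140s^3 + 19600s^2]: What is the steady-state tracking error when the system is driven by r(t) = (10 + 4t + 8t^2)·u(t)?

Factoring s^2 from the denominator leaves a polynomial with constant term 19600, so the system is type 2. By superposition:
  • 10: tracked with zero error.
  • 4t: tracked with zero error.
  • 8t^2: e_ss = 16/K_a with K_a=3/490 → 7840/3.
Total e_ss = 7840/3.

7840/3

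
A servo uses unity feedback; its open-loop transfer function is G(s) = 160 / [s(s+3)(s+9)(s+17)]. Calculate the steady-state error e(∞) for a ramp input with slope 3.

1377/160

G(s) has one factor of s in the denominator, so the system is type 1.
K_v = lim_{s→0} s·G(s) = 160 / (3·9·17) = 160/459.
e_ss = 3/K_v = 3/(160/459) = 1377/160.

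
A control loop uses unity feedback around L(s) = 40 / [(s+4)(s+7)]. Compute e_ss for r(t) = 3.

21/17

The open loop has no poles at the origin → type 0 system.
K_p = lim_{s→0} L(s) = 40 / (4·7) = 10/7.
e_ss = 3/(1 + K_p) = 3/(17/7) = 21/17.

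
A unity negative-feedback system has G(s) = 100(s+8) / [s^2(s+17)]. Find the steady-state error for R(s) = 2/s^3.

Two free integrators in G(s): this is a type 2 system.
K_a = lim_{s→0} s^2·G(s) = 100·8 / (17) = 800/17.
r(t) = t^2 gives R(s) = 2/s^3.
e_ss = 2/K_a = 2/(800/17) = 0.0425.

0.0425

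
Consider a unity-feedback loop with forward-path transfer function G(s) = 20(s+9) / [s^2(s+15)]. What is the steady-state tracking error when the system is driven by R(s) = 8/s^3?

2/3

System type = 2 (two poles at s=0).
K_a = lim_{s→0} s^2·G(s) = 20·9 / (15) = 12.
r(t) = 4t^2 gives R(s) = 8/s^3.
e_ss = 8/K_a = 8/12 = 2/3.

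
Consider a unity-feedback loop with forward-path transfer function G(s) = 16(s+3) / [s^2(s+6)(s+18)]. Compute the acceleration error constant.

4/9

The open loop has two poles at the origin → type 2 system.
K_a = lim_{s→0} s^2·G(s) = 16·3 / (6·18) = 4/9.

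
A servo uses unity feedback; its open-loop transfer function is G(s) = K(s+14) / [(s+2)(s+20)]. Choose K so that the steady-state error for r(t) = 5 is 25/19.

8

The open loop has no poles at the origin → type 0 system.
K_p = lim_{s→0} G(s) = K·14 / (2·20) = 0.35·K.
e_ss = 5/(1 + K_p) = 25/19 ⇒ 1 + 0.35·K = 3.8 ⇒ K = 8.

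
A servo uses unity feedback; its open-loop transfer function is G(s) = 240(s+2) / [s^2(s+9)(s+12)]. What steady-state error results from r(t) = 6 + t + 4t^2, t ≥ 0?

1.8

System type = 2 (two poles at s=0). Taking each input component in turn:
  • 6: tracked with zero error.
  • t: tracked with zero error.
  • 4t^2: e_ss = 8/K_a with K_a=40/9 → 1.8.
Total e_ss = 1.8.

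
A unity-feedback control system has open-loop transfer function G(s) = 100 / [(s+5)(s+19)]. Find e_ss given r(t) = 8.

G(s) has no factors of s in the denominator, so the system is type 0.
K_p = lim_{s→0} G(s) = 100 / (5·19) = 20/19.
e_ss = 8/(1 + K_p) = 8/(39/19) = 152/39.

152/39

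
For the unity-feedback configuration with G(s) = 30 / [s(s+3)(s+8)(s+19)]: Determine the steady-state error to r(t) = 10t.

G(s) has one factor of s in the denominator, so the system is type 1.
K_v = lim_{s→0} s·G(s) = 30 / (3·8·19) = 5/76.
e_ss = 10/K_v = 10/(5/76) = 152.

152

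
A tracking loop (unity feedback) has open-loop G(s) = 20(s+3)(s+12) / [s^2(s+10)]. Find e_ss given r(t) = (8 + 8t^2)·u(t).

The open loop has two poles at the origin → type 2 system. Taking each input component in turn:
  • 8: tracked with zero error.
  • 8t^2: e_ss = 16/K_a with K_a=72 → 2/9.
Total e_ss = 2/9.

2/9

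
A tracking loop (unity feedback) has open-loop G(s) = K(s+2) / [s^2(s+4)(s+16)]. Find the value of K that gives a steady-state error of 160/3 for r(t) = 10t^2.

12

The open loop has two poles at the origin → type 2 system.
K_a = lim_{s→0} s^2·G(s) = K·2 / (4·16) = (1/32)·K.
e_ss = 20/K_a = 160/3 ⇒ K_a = 0.375 ⇒ K = 0.375/(1/32) = 12.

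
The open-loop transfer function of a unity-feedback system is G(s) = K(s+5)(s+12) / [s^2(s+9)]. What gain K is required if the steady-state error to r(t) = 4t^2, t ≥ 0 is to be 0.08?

15

G(s) has two factors of s in the denominator, so the system is type 2.
K_a = lim_{s→0} s^2·G(s) = K·5·12 / (9) = (20/3)·K.
e_ss = 8/K_a = 0.08 ⇒ K_a = 100 ⇒ K = 100/(20/3) = 15.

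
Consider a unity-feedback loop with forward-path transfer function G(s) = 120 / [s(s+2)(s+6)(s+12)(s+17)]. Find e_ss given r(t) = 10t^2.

The open loop has one pole at the origin → type 1 system.
For a type-1 system K_a = 0, so e_ss to a parabolic input is unbounded.

infinity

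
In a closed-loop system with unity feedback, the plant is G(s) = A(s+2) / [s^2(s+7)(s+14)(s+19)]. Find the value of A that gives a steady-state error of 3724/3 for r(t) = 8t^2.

12

The open loop has two poles at the origin → type 2 system.
K_a = lim_{s→0} s^2·G(s) = A·2 / (7·14·19) = (1/931)·A.
e_ss = 16/K_a = 3724/3 ⇒ K_a = 12/931 ⇒ A = (12/931)/(1/931) = 12.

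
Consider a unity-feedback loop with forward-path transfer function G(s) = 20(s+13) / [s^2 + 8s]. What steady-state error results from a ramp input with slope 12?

Lowest-order denominator term is 8s, so the open loop has 1 pole at the origin → type 1 system.
K_v = lim_{s→0} s·G(s) = 20·13 / 8 = 32.5.
e_ss = 12/K_v = 12/32.5 = 24/65.

24/65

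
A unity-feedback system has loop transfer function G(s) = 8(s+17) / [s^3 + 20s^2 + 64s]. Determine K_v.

2.125

Factoring s from the denominator leaves a polynomial with constant term 64, so the system is type 1.
K_v = lim_{s→0} s·G(s) = 8·17 / 64 = 2.125.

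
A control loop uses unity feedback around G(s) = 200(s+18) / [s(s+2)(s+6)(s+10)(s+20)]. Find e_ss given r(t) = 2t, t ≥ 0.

System type = 1 (one pole at s=0).
K_v = lim_{s→0} s·G(s) = 200·18 / (2·6·10·20) = 1.5.
e_ss = 2/K_v = 2/1.5 = 4/3.

4/3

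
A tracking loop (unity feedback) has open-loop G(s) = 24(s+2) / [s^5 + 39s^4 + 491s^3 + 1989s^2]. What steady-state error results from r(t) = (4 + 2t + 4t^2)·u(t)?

Lowest-order denominator term is 1989s^2, so the open loop has 2 poles at the origin → type 2 system. Taking each input component in turn:
  • 4: tracked with zero error.
  • 2t: tracked with zero error.
  • 4t^2: e_ss = 8/K_a with K_a=16/663 → 331.5.
Total e_ss = 331.5.

331.5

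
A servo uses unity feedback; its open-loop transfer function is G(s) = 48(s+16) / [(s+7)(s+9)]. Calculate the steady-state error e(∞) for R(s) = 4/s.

No free integrators in G(s): this is a type 0 system.
K_p = lim_{s→0} G(s) = 48·16 / (7·9) = 256/21.
e_ss = 4/(1 + K_p) = 4/(277/21) = 84/277.

84/277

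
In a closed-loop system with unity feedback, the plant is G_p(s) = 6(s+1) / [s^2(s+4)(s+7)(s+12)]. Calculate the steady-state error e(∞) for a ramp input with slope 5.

Two free integrators in G_p(s): this is a type 2 system.
A type-2 system has K_v = ∞, so it tracks a ramp input with zero steady-state error.

0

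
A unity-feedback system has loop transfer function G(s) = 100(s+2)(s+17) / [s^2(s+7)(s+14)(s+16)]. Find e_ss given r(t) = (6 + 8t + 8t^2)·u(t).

The open loop has two poles at the origin → type 2 system. Taking each input component in turn:
  • 6: tracked with zero error.
  • 8t: tracked with zero error.
  • 8t^2: e_ss = 16/K_a with K_a=425/196 → 3136/425.
Total e_ss = 3136/425.

3136/425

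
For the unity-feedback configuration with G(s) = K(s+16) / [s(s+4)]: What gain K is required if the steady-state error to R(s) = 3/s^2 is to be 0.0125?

G(s) has one factor of s in the denominator, so the system is type 1.
K_v = lim_{s→0} s·G(s) = K·16 / (4) = 4·K.
e_ss = 3/K_v = 0.0125 ⇒ K_v = 240 ⇒ K = 240/4 = 60.

60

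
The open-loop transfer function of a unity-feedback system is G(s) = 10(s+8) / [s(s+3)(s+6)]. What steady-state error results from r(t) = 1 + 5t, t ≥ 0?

The open loop has one pole at the origin → type 1 system. Taking each input component in turn:
  • 1: tracked with zero error.
  • 5t: e_ss = 5/K_v with K_v=40/9 → 1.125.
Total e_ss = 1.125.

1.125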